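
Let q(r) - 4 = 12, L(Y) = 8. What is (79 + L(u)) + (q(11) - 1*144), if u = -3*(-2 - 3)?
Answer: -41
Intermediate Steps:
u = 15 (u = -3*(-5) = 15)
q(r) = 16 (q(r) = 4 + 12 = 16)
(79 + L(u)) + (q(11) - 1*144) = (79 + 8) + (16 - 1*144) = 87 + (16 - 144) = 87 - 128 = -41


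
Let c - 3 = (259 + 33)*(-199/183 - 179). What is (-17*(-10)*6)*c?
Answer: -3271685020/61 ≈ -5.3634e+7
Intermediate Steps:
c = -9622603/183 (c = 3 + (259 + 33)*(-199/183 - 179) = 3 + 292*(-199*1/183 - 179) = 3 + 292*(-199/183 - 179) = 3 + 292*(-32956/183) = 3 - 9623152/183 = -9622603/183 ≈ -52583.)
(-17*(-10)*6)*c = (-17*(-10)*6)*(-9622603/183) = (170*6)*(-9622603/183) = 1020*(-9622603/183) = -3271685020/61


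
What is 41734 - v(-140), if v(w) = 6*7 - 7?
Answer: 41699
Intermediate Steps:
v(w) = 35 (v(w) = 42 - 7 = 35)
41734 - v(-140) = 41734 - 1*35 = 41734 - 35 = 41699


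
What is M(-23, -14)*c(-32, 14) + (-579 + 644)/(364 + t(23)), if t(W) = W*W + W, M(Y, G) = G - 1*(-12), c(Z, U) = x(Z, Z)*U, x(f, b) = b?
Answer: 820801/916 ≈ 896.07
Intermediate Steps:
c(Z, U) = U*Z (c(Z, U) = Z*U = U*Z)
M(Y, G) = 12 + G (M(Y, G) = G + 12 = 12 + G)
t(W) = W + W**2 (t(W) = W**2 + W = W + W**2)
M(-23, -14)*c(-32, 14) + (-579 + 644)/(364 + t(23)) = (12 - 14)*(14*(-32)) + (-579 + 644)/(364 + 23*(1 + 23)) = -2*(-448) + 65/(364 + 23*24) = 896 + 65/(364 + 552) = 896 + 65/916 = 820801/916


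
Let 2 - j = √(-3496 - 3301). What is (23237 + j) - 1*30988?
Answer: -7749 - I*√6797 ≈ -7749.0 - 82.444*I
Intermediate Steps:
j = 2 - I*√6797 (j = 2 - √(-3496 - 3301) = 2 - √(-6797) = 2 - I*√6797 ≈ 2.0 - 82.444*I)
(23237 + j) - 1*30988 = (23237 + (2 - I*√6797)) - 1*30988 = (23239 - I*√6797) - 30988 = -7749 - I*√6797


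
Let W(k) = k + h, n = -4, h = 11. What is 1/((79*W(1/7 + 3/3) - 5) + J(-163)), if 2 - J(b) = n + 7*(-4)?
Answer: 7/6918 ≈ 0.0010119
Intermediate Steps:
J(b) = 34 (J(b) = 2 - (-4 + 7*(-4)) = 2 - (-4 - 28) = 2 - 1*(-32) = 2 + 32 = 34)
W(k) = 11 + k (W(k) = k + 11 = 11 + k)
1/((79*W(1/7 + 3/3) - 5) + J(-163)) = 1/((79*(11 + (1/7 + 3/3)) - 5) + 34) = 1/((79*(11 + (1*(⅐) + 3*(⅓))) - 5) + 34) = 1/((79*(11 + (⅐ + 1)) - 5) + 34) = 1/((79*(11 + 8/7) - 5) + 34) = 1/((79*(85/7) - 5) + 34) = 1/((6715/7 - 5) + 34) = 1/(6680/7 + 34) = 1/(6918/7) = 7/6918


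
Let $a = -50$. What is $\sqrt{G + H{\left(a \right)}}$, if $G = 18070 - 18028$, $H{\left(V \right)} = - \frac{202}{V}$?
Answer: $\frac{\sqrt{1151}}{5} \approx 6.7853$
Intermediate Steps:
$G = 42$
$\sqrt{G + H{\left(a \right)}} = \sqrt{42 - \frac{202}{-50}} = \sqrt{42 - - \frac{101}{25}} = \sqrt{42 + \frac{101}{25}} = \sqrt{\frac{1151}{25}} = \frac{\sqrt{1151}}{5}$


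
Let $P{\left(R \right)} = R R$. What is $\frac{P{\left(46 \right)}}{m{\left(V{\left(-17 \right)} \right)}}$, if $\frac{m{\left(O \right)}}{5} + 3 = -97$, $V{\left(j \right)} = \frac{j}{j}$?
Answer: $- \frac{529}{125} \approx -4.232$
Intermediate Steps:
$V{\left(j \right)} = 1$
$m{\left(O \right)} = -500$ ($m{\left(O \right)} = -15 + 5 \left(-97\right) = -15 - 485 = -500$)
$P{\left(R \right)} = R^{2}$
$\frac{P{\left(46 \right)}}{m{\left(V{\left(-17 \right)} \right)}} = \frac{46^{2}}{-500} = 2116 \left(- \frac{1}{500}\right) = - \frac{529}{125}$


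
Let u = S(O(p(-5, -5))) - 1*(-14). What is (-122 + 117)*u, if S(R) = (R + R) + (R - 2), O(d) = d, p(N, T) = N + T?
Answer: 90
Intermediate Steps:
S(R) = -2 + 3*R (S(R) = 2*R + (-2 + R) = -2 + 3*R)
u = -18 (u = (-2 + 3*(-5 - 5)) - 1*(-14) = (-2 + 3*(-10)) + 14 = (-2 - 30) + 14 = -32 + 14 = -18)
(-122 + 117)*u = (-122 + 117)*(-18) = -5*(-18) = 90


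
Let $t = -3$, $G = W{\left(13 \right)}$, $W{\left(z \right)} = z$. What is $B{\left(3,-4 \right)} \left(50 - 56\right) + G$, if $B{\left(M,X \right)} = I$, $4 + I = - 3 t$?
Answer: $-17$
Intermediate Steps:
$G = 13$
$I = 5$ ($I = -4 - -9 = -4 + 9 = 5$)
$B{\left(M,X \right)} = 5$
$B{\left(3,-4 \right)} \left(50 - 56\right) + G = 5 \left(50 - 56\right) + 13 = 5 \left(-6\right) + 13 = -30 + 13 = -17$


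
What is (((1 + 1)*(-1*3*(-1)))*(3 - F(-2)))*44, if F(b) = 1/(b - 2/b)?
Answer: 1056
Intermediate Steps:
(((1 + 1)*(-1*3*(-1)))*(3 - F(-2)))*44 = (((1 + 1)*(-1*3*(-1)))*(3 - (-2)/(-2 + (-2)**2)))*44 = ((2*(-3*(-1)))*(3 - (-2)/(-2 + 4)))*44 = ((2*3)*(3 - (-2)/2))*44 = (6*(3 - (-2)/2))*44 = (6*(3 - 1*(-1)))*44 = (6*(3 + 1))*44 = (6*4)*44 = 24*44 = 1056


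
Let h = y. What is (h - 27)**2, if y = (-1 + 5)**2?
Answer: 121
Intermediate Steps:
y = 16 (y = 4**2 = 16)
h = 16
(h - 27)**2 = (16 - 27)**2 = (-11)**2 = 121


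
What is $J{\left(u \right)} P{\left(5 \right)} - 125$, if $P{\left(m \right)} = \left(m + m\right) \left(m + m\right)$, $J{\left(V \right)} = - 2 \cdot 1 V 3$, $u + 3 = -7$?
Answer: $5875$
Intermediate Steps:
$u = -10$ ($u = -3 - 7 = -10$)
$J{\left(V \right)} = - 6 V$ ($J{\left(V \right)} = - 2 V 3 = - 6 V$)
$P{\left(m \right)} = 4 m^{2}$ ($P{\left(m \right)} = 2 m 2 m = 4 m^{2}$)
$J{\left(u \right)} P{\left(5 \right)} - 125 = \left(-6\right) \left(-10\right) 4 \cdot 5^{2} - 125 = 60 \cdot 4 \cdot 25 - 125 = 60 \cdot 100 - 125 = 6000 - 125 = 5875$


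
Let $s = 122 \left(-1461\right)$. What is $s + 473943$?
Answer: $295701$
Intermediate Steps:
$s = -178242$
$s + 473943 = -178242 + 473943 = 295701$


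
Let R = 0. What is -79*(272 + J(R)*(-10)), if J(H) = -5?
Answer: -25438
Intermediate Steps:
-79*(272 + J(R)*(-10)) = -79*(272 - 5*(-10)) = -79*(272 + 50) = -79*322 = -25438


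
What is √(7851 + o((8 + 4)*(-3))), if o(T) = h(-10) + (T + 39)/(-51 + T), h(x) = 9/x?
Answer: √660190510/290 ≈ 88.601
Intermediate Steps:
o(T) = -9/10 + (39 + T)/(-51 + T) (o(T) = 9/(-10) + (T + 39)/(-51 + T) = 9*(-⅒) + (39 + T)/(-51 + T) = -9/10 + (39 + T)/(-51 + T))
√(7851 + o((8 + 4)*(-3))) = √(7851 + (849 + (8 + 4)*(-3))/(10*(-51 + (8 + 4)*(-3)))) = √(7851 + (849 + 12*(-3))/(10*(-51 + 12*(-3)))) = √(7851 + (849 - 36)/(10*(-51 - 36))) = √(7851 + (⅒)*813/(-87)) = √(7851 + (⅒)*(-1/87)*813) = √(7851 - 271/290) = √(2276519/290) = √660190510/290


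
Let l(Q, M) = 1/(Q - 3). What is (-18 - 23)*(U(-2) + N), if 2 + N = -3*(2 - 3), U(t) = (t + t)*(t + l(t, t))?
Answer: -2009/5 ≈ -401.80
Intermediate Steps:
l(Q, M) = 1/(-3 + Q)
U(t) = 2*t*(t + 1/(-3 + t)) (U(t) = (t + t)*(t + 1/(-3 + t)) = (2*t)*(t + 1/(-3 + t)) = 2*t*(t + 1/(-3 + t)))
N = 1 (N = -2 - 3*(2 - 3) = -2 - 3*(-1) = -2 + 3 = 1)
(-18 - 23)*(U(-2) + N) = (-18 - 23)*(2*(-2)*(1 - 2*(-3 - 2))/(-3 - 2) + 1) = -41*(2*(-2)*(1 - 2*(-5))/(-5) + 1) = -41*(2*(-2)*(-⅕)*(1 + 10) + 1) = -41*(2*(-2)*(-⅕)*11 + 1) = -41*(44/5 + 1) = -41*49/5 = -2009/5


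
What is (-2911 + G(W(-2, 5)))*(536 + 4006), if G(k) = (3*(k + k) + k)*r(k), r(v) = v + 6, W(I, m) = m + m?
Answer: -8134722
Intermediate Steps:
W(I, m) = 2*m
r(v) = 6 + v
G(k) = 7*k*(6 + k) (G(k) = (3*(k + k) + k)*(6 + k) = (3*(2*k) + k)*(6 + k) = (6*k + k)*(6 + k) = (7*k)*(6 + k) = 7*k*(6 + k))
(-2911 + G(W(-2, 5)))*(536 + 4006) = (-2911 + 7*(2*5)*(6 + 2*5))*(536 + 4006) = (-2911 + 7*10*(6 + 10))*4542 = (-2911 + 7*10*16)*4542 = (-2911 + 1120)*4542 = -1791*4542 = -8134722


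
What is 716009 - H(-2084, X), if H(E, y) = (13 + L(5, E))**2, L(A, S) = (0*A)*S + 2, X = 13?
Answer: 715784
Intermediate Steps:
L(A, S) = 2 (L(A, S) = 0*S + 2 = 0 + 2 = 2)
H(E, y) = 225 (H(E, y) = (13 + 2)**2 = 15**2 = 225)
716009 - H(-2084, X) = 716009 - 1*225 = 716009 - 225 = 715784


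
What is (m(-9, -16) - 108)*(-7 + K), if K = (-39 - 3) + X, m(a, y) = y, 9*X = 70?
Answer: 46004/9 ≈ 5111.6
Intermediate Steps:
X = 70/9 (X = (⅑)*70 = 70/9 ≈ 7.7778)
K = -308/9 (K = (-39 - 3) + 70/9 = -42 + 70/9 = -308/9 ≈ -34.222)
(m(-9, -16) - 108)*(-7 + K) = (-16 - 108)*(-7 - 308/9) = -124*(-371/9) = 46004/9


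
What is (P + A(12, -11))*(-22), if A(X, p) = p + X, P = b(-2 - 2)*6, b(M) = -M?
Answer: -550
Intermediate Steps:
P = 24 (P = -(-2 - 2)*6 = -1*(-4)*6 = 4*6 = 24)
A(X, p) = X + p
(P + A(12, -11))*(-22) = (24 + (12 - 11))*(-22) = (24 + 1)*(-22) = 25*(-22) = -550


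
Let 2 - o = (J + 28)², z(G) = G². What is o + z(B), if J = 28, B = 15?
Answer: -2909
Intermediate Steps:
o = -3134 (o = 2 - (28 + 28)² = 2 - 1*56² = 2 - 1*3136 = 2 - 3136 = -3134)
o + z(B) = -3134 + 15² = -3134 + 225 = -2909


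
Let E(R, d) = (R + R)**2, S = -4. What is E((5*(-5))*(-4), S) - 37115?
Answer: 2885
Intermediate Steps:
E(R, d) = 4*R**2 (E(R, d) = (2*R)**2 = 4*R**2)
E((5*(-5))*(-4), S) - 37115 = 4*((5*(-5))*(-4))**2 - 37115 = 4*(-25*(-4))**2 - 37115 = 4*100**2 - 37115 = 4*10000 - 37115 = 40000 - 37115 = 2885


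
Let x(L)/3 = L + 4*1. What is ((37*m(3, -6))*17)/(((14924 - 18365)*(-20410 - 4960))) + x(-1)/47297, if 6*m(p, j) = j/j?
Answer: 128212189/669558088620 ≈ 0.00019149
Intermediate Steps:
x(L) = 12 + 3*L (x(L) = 3*(L + 4*1) = 3*(L + 4) = 3*(4 + L) = 12 + 3*L)
m(p, j) = ⅙ (m(p, j) = (j/j)/6 = (⅙)*1 = ⅙)
((37*m(3, -6))*17)/(((14924 - 18365)*(-20410 - 4960))) + x(-1)/47297 = ((37*(⅙))*17)/(((14924 - 18365)*(-20410 - 4960))) + (12 + 3*(-1))/47297 = ((37/6)*17)/((-3441*(-25370))) + (12 - 3)*(1/47297) = (629/6)/87298170 + 9*(1/47297) = (629/6)*(1/87298170) + 9/47297 = 17/14156460 + 9/47297 = 128212189/669558088620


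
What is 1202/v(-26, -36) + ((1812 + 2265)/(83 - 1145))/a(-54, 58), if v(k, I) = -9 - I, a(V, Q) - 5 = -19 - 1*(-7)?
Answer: 1005083/22302 ≈ 45.067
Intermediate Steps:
a(V, Q) = -7 (a(V, Q) = 5 + (-19 - 1*(-7)) = 5 + (-19 + 7) = 5 - 12 = -7)
1202/v(-26, -36) + ((1812 + 2265)/(83 - 1145))/a(-54, 58) = 1202/(-9 - 1*(-36)) + ((1812 + 2265)/(83 - 1145))/(-7) = 1202/(-9 + 36) + (4077/(-1062))*(-⅐) = 1202/27 + (4077*(-1/1062))*(-⅐) = 1202*(1/27) - 453/118*(-⅐) = 1202/27 + 453/826 = 1005083/22302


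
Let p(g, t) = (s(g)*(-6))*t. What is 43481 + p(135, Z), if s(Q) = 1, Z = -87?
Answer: 44003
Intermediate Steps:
p(g, t) = -6*t (p(g, t) = (1*(-6))*t = -6*t)
43481 + p(135, Z) = 43481 - 6*(-87) = 43481 + 522 = 44003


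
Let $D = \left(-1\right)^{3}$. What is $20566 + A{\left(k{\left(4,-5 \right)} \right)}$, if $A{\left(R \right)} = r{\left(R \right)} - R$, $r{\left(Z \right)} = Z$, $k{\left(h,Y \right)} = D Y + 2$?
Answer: $20566$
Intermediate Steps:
$D = -1$
$k{\left(h,Y \right)} = 2 - Y$ ($k{\left(h,Y \right)} = - Y + 2 = 2 - Y$)
$A{\left(R \right)} = 0$ ($A{\left(R \right)} = R - R = 0$)
$20566 + A{\left(k{\left(4,-5 \right)} \right)} = 20566 + 0 = 20566$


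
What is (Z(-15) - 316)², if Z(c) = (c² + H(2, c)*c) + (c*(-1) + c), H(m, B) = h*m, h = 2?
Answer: 22801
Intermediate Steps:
H(m, B) = 2*m
Z(c) = c² + 4*c (Z(c) = (c² + (2*2)*c) + (c*(-1) + c) = (c² + 4*c) + (-c + c) = (c² + 4*c) + 0 = c² + 4*c)
(Z(-15) - 316)² = (-15*(4 - 15) - 316)² = (-15*(-11) - 316)² = (165 - 316)² = (-151)² = 22801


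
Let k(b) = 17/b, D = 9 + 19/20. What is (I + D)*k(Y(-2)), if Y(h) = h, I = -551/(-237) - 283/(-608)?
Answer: -156045907/1440960 ≈ -108.29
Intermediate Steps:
I = 402079/144096 (I = -551*(-1/237) - 283*(-1/608) = 551/237 + 283/608 = 402079/144096 ≈ 2.7904)
D = 199/20 (D = 9 + 19*(1/20) = 9 + 19/20 = 199/20 ≈ 9.9500)
(I + D)*k(Y(-2)) = (402079/144096 + 199/20)*(17/(-2)) = 9179171*(17*(-1/2))/720480 = (9179171/720480)*(-17/2) = -156045907/1440960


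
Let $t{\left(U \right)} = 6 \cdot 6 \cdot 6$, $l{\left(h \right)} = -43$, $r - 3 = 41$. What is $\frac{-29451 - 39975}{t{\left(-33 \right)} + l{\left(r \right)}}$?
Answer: $- \frac{69426}{173} \approx -401.31$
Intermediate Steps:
$r = 44$ ($r = 3 + 41 = 44$)
$t{\left(U \right)} = 216$ ($t{\left(U \right)} = 36 \cdot 6 = 216$)
$\frac{-29451 - 39975}{t{\left(-33 \right)} + l{\left(r \right)}} = \frac{-29451 - 39975}{216 - 43} = - \frac{69426}{173}$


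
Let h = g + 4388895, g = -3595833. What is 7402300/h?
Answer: 3701150/396531 ≈ 9.3338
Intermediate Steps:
h = 793062 (h = -3595833 + 4388895 = 793062)
7402300/h = 7402300/793062 = 7402300*(1/793062) = 3701150/396531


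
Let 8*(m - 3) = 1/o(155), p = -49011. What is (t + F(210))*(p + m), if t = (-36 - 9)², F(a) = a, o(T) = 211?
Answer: -184891499205/1688 ≈ -1.0953e+8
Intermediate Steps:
t = 2025 (t = (-45)² = 2025)
m = 5065/1688 (m = 3 + (⅛)/211 = 3 + (⅛)*(1/211) = 3 + 1/1688 = 5065/1688 ≈ 3.0006)
(t + F(210))*(p + m) = (2025 + 210)*(-49011 + 5065/1688) = 2235*(-82725503/1688) = -184891499205/1688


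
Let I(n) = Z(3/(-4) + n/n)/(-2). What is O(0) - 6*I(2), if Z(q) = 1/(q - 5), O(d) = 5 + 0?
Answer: 83/19 ≈ 4.3684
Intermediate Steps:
O(d) = 5
Z(q) = 1/(-5 + q)
I(n) = 2/19 (I(n) = 1/((-5 + (3/(-4) + n/n))*(-2)) = -½/(-5 + (3*(-¼) + 1)) = -½/(-5 + (-¾ + 1)) = -½/(-5 + ¼) = -½/(-19/4) = -4/19*(-½) = 2/19)
O(0) - 6*I(2) = 5 - 6*2/19 = 5 - 12/19 = 83/19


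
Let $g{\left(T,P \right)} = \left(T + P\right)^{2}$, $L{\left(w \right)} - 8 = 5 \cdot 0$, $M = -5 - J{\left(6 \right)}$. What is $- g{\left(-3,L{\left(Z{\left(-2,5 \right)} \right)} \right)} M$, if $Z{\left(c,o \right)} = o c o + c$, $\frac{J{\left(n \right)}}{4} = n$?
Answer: $725$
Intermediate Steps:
$J{\left(n \right)} = 4 n$
$Z{\left(c,o \right)} = c + c o^{2}$ ($Z{\left(c,o \right)} = c o o + c = c o^{2} + c = c + c o^{2}$)
$M = -29$ ($M = -5 - 4 \cdot 6 = -5 - 24 = -29$)
$L{\left(w \right)} = 8$ ($L{\left(w \right)} = 8 + 5 \cdot 0 = 8 + 0 = 8$)
$g{\left(T,P \right)} = \left(P + T\right)^{2}$
$- g{\left(-3,L{\left(Z{\left(-2,5 \right)} \right)} \right)} M = - \left(8 - 3\right)^{2} \left(-29\right) = - 5^{2} \left(-29\right) = \left(-1\right) 25 \left(-29\right) = \left(-25\right) \left(-29\right) = 725$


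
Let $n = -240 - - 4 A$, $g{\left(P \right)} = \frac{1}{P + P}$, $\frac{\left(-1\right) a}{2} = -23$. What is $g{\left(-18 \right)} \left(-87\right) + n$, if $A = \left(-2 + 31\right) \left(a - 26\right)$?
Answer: $\frac{24989}{12} \approx 2082.4$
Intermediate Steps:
$a = 46$ ($a = \left(-2\right) \left(-23\right) = 46$)
$g{\left(P \right)} = \frac{1}{2 P}$
$A = 580$ ($A = \left(-2 + 31\right) \left(46 - 26\right) = 29 \cdot 20 = 580$)
$n = 2080$ ($n = -240 - \left(-4\right) 580 = -240 - -2320 = -240 + 2320 = 2080$)
$g{\left(-18 \right)} \left(-87\right) + n = \frac{1}{2 \left(-18\right)} \left(-87\right) + 2080 = \frac{1}{2} \left(- \frac{1}{18}\right) \left(-87\right) + 2080 = \left(- \frac{1}{36}\right) \left(-87\right) + 2080 = \frac{29}{12} + 2080 = \frac{24989}{12}$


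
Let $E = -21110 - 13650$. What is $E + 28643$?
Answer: $-6117$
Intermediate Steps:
$E = -34760$ ($E = -21110 - 13650 = -34760$)
$E + 28643 = -34760 + 28643 = -6117$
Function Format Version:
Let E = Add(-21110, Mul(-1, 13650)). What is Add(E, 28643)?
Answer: -6117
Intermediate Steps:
E = -34760 (E = Add(-21110, -13650) = -34760)
Add(E, 28643) = Add(-34760, 28643) = -6117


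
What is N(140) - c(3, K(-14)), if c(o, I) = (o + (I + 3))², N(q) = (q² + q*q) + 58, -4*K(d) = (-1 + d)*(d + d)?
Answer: 29457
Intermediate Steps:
K(d) = -d*(-1 + d)/2 (K(d) = -(-1 + d)*(d + d)/4 = -(-1 + d)*2*d/4 = -d*(-1 + d)/2)
N(q) = 58 + 2*q² (N(q) = (q² + q²) + 58 = 2*q² + 58 = 58 + 2*q²)
c(o, I) = (3 + I + o)² (c(o, I) = (o + (3 + I))² = (3 + I + o)²)
N(140) - c(3, K(-14)) = (58 + 2*140²) - (3 + (½)*(-14)*(1 - 1*(-14)) + 3)² = (58 + 2*19600) - (3 + (½)*(-14)*(1 + 14) + 3)² = (58 + 39200) - (3 + (½)*(-14)*15 + 3)² = 39258 - (3 - 105 + 3)² = 39258 - 1*(-99)² = 39258 - 1*9801 = 39258 - 9801 = 29457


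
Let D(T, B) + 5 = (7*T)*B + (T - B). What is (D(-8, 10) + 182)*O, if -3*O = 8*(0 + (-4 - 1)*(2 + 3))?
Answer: -80200/3 ≈ -26733.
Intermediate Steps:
D(T, B) = -5 + T - B + 7*B*T (D(T, B) = -5 + ((7*T)*B + (T - B)) = -5 + (7*B*T + (T - B)) = -5 + (T - B + 7*B*T) = -5 + T - B + 7*B*T)
O = 200/3 (O = -8*(0 + (-4 - 1)*(2 + 3))/3 = -8*(0 - 5*5)/3 = -8*(0 - 25)/3 = -8*(-25)/3 = -⅓*(-200) = 200/3 ≈ 66.667)
(D(-8, 10) + 182)*O = ((-5 - 8 - 1*10 + 7*10*(-8)) + 182)*(200/3) = ((-5 - 8 - 10 - 560) + 182)*(200/3) = (-583 + 182)*(200/3) = -401*200/3 = -80200/3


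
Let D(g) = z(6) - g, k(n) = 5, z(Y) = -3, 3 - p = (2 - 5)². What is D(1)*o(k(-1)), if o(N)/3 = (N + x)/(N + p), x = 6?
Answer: 132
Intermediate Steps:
p = -6 (p = 3 - (2 - 5)² = 3 - 1*(-3)² = 3 - 1*9 = 3 - 9 = -6)
o(N) = 3*(6 + N)/(-6 + N) (o(N) = 3*((N + 6)/(N - 6)) = 3*((6 + N)/(-6 + N)) = 3*(6 + N)/(-6 + N))
D(g) = -3 - g
D(1)*o(k(-1)) = (-3 - 1*1)*(3*(6 + 5)/(-6 + 5)) = (-3 - 1)*(3*11/(-1)) = -12*(-1)*11 = -4*(-33) = 132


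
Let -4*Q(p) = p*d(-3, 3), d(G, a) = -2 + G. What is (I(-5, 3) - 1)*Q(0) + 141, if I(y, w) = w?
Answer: 141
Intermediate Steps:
Q(p) = 5*p/4 (Q(p) = -p*(-2 - 3)/4 = -p*(-5)/4 = -(-5)*p/4 = 5*p/4)
(I(-5, 3) - 1)*Q(0) + 141 = (3 - 1)*((5/4)*0) + 141 = 2*0 + 141 = 0 + 141 = 141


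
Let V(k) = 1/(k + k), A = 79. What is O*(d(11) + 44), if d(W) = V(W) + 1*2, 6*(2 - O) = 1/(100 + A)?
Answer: 2174911/23628 ≈ 92.048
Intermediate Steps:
O = 2147/1074 (O = 2 - 1/(6*(100 + 79)) = 2 - ⅙/179 = 2 - ⅙*1/179 = 2 - 1/1074 = 2147/1074 ≈ 1.9991)
V(k) = 1/(2*k)
d(W) = 2 + 1/(2*W) (d(W) = 1/(2*W) + 1*2 = 1/(2*W) + 2 = 2 + 1/(2*W))
O*(d(11) + 44) = 2147*((2 + (½)/11) + 44)/1074 = 2147*((2 + (½)*(1/11)) + 44)/1074 = 2147*((2 + 1/22) + 44)/1074 = 2147*(45/22 + 44)/1074 = (2147/1074)*(1013/22) = 2174911/23628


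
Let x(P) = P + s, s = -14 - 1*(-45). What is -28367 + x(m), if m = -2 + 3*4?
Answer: -28326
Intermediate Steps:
m = 10 (m = -2 + 12 = 10)
s = 31 (s = -14 + 45 = 31)
x(P) = 31 + P (x(P) = P + 31 = 31 + P)
-28367 + x(m) = -28367 + (31 + 10) = -28367 + 41 = -28326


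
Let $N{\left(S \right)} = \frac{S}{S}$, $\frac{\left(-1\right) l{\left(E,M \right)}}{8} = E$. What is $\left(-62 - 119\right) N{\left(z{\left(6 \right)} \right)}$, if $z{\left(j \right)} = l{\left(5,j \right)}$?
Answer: $-181$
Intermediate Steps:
$l{\left(E,M \right)} = - 8 E$
$z{\left(j \right)} = -40$ ($z{\left(j \right)} = \left(-8\right) 5 = -40$)
$N{\left(S \right)} = 1$
$\left(-62 - 119\right) N{\left(z{\left(6 \right)} \right)} = \left(-62 - 119\right) 1 = \left(-181\right) 1 = -181$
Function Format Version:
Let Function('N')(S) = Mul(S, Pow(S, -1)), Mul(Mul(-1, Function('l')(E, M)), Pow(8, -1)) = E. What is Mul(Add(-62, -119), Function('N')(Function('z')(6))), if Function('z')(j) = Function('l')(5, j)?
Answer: -181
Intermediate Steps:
Function('l')(E, M) = Mul(-8, E)
Function('z')(j) = -40 (Function('z')(j) = Mul(-8, 5) = -40)
Function('N')(S) = 1
Mul(Add(-62, -119), Function('N')(Function('z')(6))) = Mul(Add(-62, -119), 1) = Mul(-181, 1) = -181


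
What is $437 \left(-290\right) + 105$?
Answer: $-126625$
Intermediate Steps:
$437 \left(-290\right) + 105 = -126730 + 105 = -126625$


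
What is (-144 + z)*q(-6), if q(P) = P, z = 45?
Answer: 594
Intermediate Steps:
(-144 + z)*q(-6) = (-144 + 45)*(-6) = -99*(-6) = 594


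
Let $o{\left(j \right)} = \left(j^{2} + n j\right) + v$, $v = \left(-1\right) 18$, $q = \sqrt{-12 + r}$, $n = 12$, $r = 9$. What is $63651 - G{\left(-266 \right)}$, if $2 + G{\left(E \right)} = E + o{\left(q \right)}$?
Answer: $63940 - 12 i \sqrt{3} \approx 63940.0 - 20.785 i$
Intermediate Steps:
$q = i \sqrt{3}$ ($q = \sqrt{-12 + 9} = \sqrt{-3} = i \sqrt{3} \approx 1.732 i$)
$v = -18$
$o{\left(j \right)} = -18 + j^{2} + 12 j$ ($o{\left(j \right)} = \left(j^{2} + 12 j\right) - 18 = -18 + j^{2} + 12 j$)
$G{\left(E \right)} = -23 + E + 12 i \sqrt{3}$ ($G{\left(E \right)} = -2 + \left(E + \left(-18 + \left(i \sqrt{3}\right)^{2} + 12 i \sqrt{3}\right)\right) = -2 - \left(21 - E - 12 i \sqrt{3}\right) = -2 + \left(-21 + E + 12 i \sqrt{3}\right) = -23 + E + 12 i \sqrt{3}$)
$63651 - G{\left(-266 \right)} = 63651 - \left(-23 - 266 + 12 i \sqrt{3}\right) = 63651 - \left(-289 + 12 i \sqrt{3}\right) = 63651 + \left(289 - 12 i \sqrt{3}\right) = 63940 - 12 i \sqrt{3}$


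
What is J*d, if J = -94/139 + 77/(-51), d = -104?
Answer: 1611688/7089 ≈ 227.35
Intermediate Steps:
J = -15497/7089 (J = -94*1/139 + 77*(-1/51) = -94/139 - 77/51 = -15497/7089 ≈ -2.1861)
J*d = -15497/7089*(-104) = 1611688/7089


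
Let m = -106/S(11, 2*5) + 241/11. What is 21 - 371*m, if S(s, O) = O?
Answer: -229607/55 ≈ -4174.7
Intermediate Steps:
m = 622/55 (m = -106/(2*5) + 241/11 = -106/10 + 241*(1/11) = -106*⅒ + 241/11 = -53/5 + 241/11 = 622/55 ≈ 11.309)
21 - 371*m = 21 - 371*622/55 = 21 - 230762/55 = -229607/55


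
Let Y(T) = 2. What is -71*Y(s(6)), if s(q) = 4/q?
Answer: -142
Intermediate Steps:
-71*Y(s(6)) = -71*2 = -142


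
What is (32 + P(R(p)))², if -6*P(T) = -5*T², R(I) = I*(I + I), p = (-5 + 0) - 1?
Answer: 18939904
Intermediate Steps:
p = -6 (p = -5 - 1 = -6)
R(I) = 2*I² (R(I) = I*(2*I) = 2*I²)
P(T) = 5*T²/6 (P(T) = -(-5)*T²/6 = 5*T²/6)
(32 + P(R(p)))² = (32 + 5*(2*(-6)²)²/6)² = (32 + 5*(2*36)²/6)² = (32 + (⅚)*72²)² = (32 + (⅚)*5184)² = (32 + 4320)² = 4352² = 18939904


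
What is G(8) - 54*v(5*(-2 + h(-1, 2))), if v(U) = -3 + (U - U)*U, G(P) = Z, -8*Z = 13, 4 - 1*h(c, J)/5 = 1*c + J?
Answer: 1283/8 ≈ 160.38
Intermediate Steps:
h(c, J) = 20 - 5*J - 5*c (h(c, J) = 20 - 5*(1*c + J) = 20 - 5*(c + J) = 20 - 5*(J + c) = 20 + (-5*J - 5*c) = 20 - 5*J - 5*c)
Z = -13/8 (Z = -1/8*13 = -13/8 ≈ -1.6250)
G(P) = -13/8
v(U) = -3 (v(U) = -3 + 0*U = -3 + 0 = -3)
G(8) - 54*v(5*(-2 + h(-1, 2))) = -13/8 - 54*(-3) = -13/8 + 162 = 1283/8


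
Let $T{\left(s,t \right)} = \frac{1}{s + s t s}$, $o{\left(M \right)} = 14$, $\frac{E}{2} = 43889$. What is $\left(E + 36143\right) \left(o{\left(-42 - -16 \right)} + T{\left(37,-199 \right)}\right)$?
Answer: $\frac{52508288035}{30266} \approx 1.7349 \cdot 10^{6}$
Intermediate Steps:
$E = 87778$ ($E = 2 \cdot 43889 = 87778$)
$T{\left(s,t \right)} = \frac{1}{s + t s^{2}}$
$\left(E + 36143\right) \left(o{\left(-42 - -16 \right)} + T{\left(37,-199 \right)}\right) = \left(87778 + 36143\right) \left(14 + \frac{1}{37 \left(1 + 37 \left(-199\right)\right)}\right) = 123921 \left(14 + \frac{1}{37 \left(1 - 7363\right)}\right) = 123921 \left(14 + \frac{1}{37 \left(-7362\right)}\right) = 123921 \left(14 + \frac{1}{37} \left(- \frac{1}{7362}\right)\right) = 123921 \left(14 - \frac{1}{272394}\right) = 123921 \cdot \frac{3813515}{272394} = \frac{52508288035}{30266}$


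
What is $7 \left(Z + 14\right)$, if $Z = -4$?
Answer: $70$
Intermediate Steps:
$7 \left(Z + 14\right) = 7 \left(-4 + 14\right) = 7 \cdot 10 = 70$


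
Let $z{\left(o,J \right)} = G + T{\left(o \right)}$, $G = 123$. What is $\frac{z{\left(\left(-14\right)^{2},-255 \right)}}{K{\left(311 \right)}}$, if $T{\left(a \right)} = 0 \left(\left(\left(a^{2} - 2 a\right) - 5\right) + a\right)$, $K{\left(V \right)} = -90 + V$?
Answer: $\frac{123}{221} \approx 0.55656$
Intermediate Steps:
$T{\left(a \right)} = 0$ ($T{\left(a \right)} = 0 \left(\left(-5 + a^{2} - 2 a\right) + a\right) = 0 \left(-5 + a^{2} - a\right) = 0$)
$z{\left(o,J \right)} = 123$ ($z{\left(o,J \right)} = 123 + 0 = 123$)
$\frac{z{\left(\left(-14\right)^{2},-255 \right)}}{K{\left(311 \right)}} = \frac{123}{-90 + 311} = \frac{123}{221}$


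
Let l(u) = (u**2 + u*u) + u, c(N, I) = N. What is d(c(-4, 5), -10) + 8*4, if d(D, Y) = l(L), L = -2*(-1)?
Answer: 42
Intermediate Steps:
L = 2
l(u) = u + 2*u**2 (l(u) = (u**2 + u**2) + u = 2*u**2 + u = u + 2*u**2)
d(D, Y) = 10 (d(D, Y) = 2*(1 + 2*2) = 2*(1 + 4) = 2*5 = 10)
d(c(-4, 5), -10) + 8*4 = 10 + 8*4 = 10 + 32 = 42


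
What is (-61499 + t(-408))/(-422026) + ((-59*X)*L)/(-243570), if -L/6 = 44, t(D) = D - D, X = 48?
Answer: -50091263903/17132145470 ≈ -2.9238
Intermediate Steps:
t(D) = 0
L = -264 (L = -6*44 = -264)
(-61499 + t(-408))/(-422026) + ((-59*X)*L)/(-243570) = (-61499 + 0)/(-422026) + (-59*48*(-264))/(-243570) = -61499*(-1/422026) - 2832*(-264)*(-1/243570) = 61499/422026 + 747648*(-1/243570) = 61499/422026 - 124608/40595 = -50091263903/17132145470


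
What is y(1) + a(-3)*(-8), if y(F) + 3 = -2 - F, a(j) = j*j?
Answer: -78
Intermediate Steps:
a(j) = j²
y(F) = -5 - F (y(F) = -3 + (-2 - F) = -5 - F)
y(1) + a(-3)*(-8) = (-5 - 1*1) + (-3)²*(-8) = (-5 - 1) + 9*(-8) = -6 - 72 = -78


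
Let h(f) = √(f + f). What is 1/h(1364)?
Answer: √682/1364 ≈ 0.019146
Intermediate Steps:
h(f) = √2*√f (h(f) = √(2*f) = √2*√f)
1/h(1364) = 1/(√2*√1364) = 1/(√2*(2*√341)) = 1/(2*√682) = √682/1364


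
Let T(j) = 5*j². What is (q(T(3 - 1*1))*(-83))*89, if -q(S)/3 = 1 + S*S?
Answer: 8886561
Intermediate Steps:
q(S) = -3 - 3*S² (q(S) = -3*(1 + S*S) = -3*(1 + S²) = -3 - 3*S²)
(q(T(3 - 1*1))*(-83))*89 = ((-3 - 3*25*(3 - 1*1)⁴)*(-83))*89 = ((-3 - 3*25*(3 - 1)⁴)*(-83))*89 = ((-3 - 3*(5*2²)²)*(-83))*89 = ((-3 - 3*(5*4)²)*(-83))*89 = ((-3 - 3*20²)*(-83))*89 = ((-3 - 3*400)*(-83))*89 = ((-3 - 1200)*(-83))*89 = -1203*(-83)*89 = 99849*89 = 8886561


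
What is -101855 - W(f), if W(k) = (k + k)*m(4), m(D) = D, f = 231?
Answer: -103703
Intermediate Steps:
W(k) = 8*k (W(k) = (k + k)*4 = (2*k)*4 = 8*k)
-101855 - W(f) = -101855 - 8*231 = -101855 - 1*1848 = -101855 - 1848 = -103703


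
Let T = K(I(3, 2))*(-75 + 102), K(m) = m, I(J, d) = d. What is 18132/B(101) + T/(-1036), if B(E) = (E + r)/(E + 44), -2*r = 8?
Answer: 1361891901/50246 ≈ 27104.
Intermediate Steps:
r = -4 (r = -1/2*8 = -4)
B(E) = (-4 + E)/(44 + E) (B(E) = (E - 4)/(E + 44) = (-4 + E)/(44 + E))
T = 54 (T = 2*(-75 + 102) = 2*27 = 54)
18132/B(101) + T/(-1036) = 18132/(((-4 + 101)/(44 + 101))) + 54/(-1036) = 18132/((97/145)) + 54*(-1/1036) = 18132/(((1/145)*97)) - 27/518 = 18132/(97/145) - 27/518 = 18132*(145/97) - 27/518 = 2629140/97 - 27/518 = 1361891901/50246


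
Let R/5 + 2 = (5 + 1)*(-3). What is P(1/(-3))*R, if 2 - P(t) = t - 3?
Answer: -1600/3 ≈ -533.33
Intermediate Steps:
P(t) = 5 - t (P(t) = 2 - (t - 3) = 2 - (-3 + t) = 2 + (3 - t) = 5 - t)
R = -100 (R = -10 + 5*((5 + 1)*(-3)) = -10 + 5*(6*(-3)) = -10 + 5*(-18) = -10 - 90 = -100)
P(1/(-3))*R = (5 - 1/(-3))*(-100) = (5 - 1*(-⅓))*(-100) = (5 + ⅓)*(-100) = (16/3)*(-100) = -1600/3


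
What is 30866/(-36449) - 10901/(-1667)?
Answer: 345876927/60760483 ≈ 5.6925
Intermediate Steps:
30866/(-36449) - 10901/(-1667) = 30866*(-1/36449) - 10901*(-1/1667) = -30866/36449 + 10901/1667 = 345876927/60760483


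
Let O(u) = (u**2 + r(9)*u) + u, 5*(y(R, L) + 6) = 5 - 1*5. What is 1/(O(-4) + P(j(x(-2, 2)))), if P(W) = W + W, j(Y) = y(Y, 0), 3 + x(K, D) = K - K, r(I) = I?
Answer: -1/36 ≈ -0.027778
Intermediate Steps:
y(R, L) = -6 (y(R, L) = -6 + (5 - 1*5)/5 = -6 + (5 - 5)/5 = -6 + (1/5)*0 = -6 + 0 = -6)
x(K, D) = -3 (x(K, D) = -3 + (K - K) = -3 + 0 = -3)
j(Y) = -6
P(W) = 2*W
O(u) = u**2 + 10*u (O(u) = (u**2 + 9*u) + u = u**2 + 10*u)
1/(O(-4) + P(j(x(-2, 2)))) = 1/(-4*(10 - 4) + 2*(-6)) = 1/(-4*6 - 12) = 1/(-24 - 12) = 1/(-36) = -1/36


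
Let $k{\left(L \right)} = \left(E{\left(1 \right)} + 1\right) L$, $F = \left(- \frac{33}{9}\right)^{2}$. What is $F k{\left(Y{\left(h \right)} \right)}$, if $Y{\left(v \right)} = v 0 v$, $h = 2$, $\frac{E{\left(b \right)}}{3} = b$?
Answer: $0$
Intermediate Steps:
$E{\left(b \right)} = 3 b$
$F = \frac{121}{9}$ ($F = \left(\left(-33\right) \frac{1}{9}\right)^{2} = \left(- \frac{11}{3}\right)^{2} = \frac{121}{9} \approx 13.444$)
$Y{\left(v \right)} = 0$ ($Y{\left(v \right)} = 0 v = 0$)
$k{\left(L \right)} = 4 L$ ($k{\left(L \right)} = \left(3 \cdot 1 + 1\right) L = \left(3 + 1\right) L = 4 L$)
$F k{\left(Y{\left(h \right)} \right)} = \frac{121 \cdot 4 \cdot 0}{9} = \frac{121}{9} \cdot 0 = 0$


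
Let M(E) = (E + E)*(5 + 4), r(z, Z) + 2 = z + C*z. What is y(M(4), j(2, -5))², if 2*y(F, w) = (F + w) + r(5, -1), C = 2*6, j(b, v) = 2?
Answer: 18769/4 ≈ 4692.3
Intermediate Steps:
C = 12
r(z, Z) = -2 + 13*z (r(z, Z) = -2 + (z + 12*z) = -2 + 13*z)
M(E) = 18*E (M(E) = (2*E)*9 = 18*E)
y(F, w) = 63/2 + F/2 + w/2 (y(F, w) = ((F + w) + (-2 + 13*5))/2 = ((F + w) + (-2 + 65))/2 = ((F + w) + 63)/2 = (63 + F + w)/2 = 63/2 + F/2 + w/2)
y(M(4), j(2, -5))² = (63/2 + (18*4)/2 + (½)*2)² = (63/2 + (½)*72 + 1)² = (63/2 + 36 + 1)² = (137/2)² = 18769/4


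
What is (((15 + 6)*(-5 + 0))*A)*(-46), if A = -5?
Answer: -24150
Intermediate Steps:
(((15 + 6)*(-5 + 0))*A)*(-46) = (((15 + 6)*(-5 + 0))*(-5))*(-46) = ((21*(-5))*(-5))*(-46) = -105*(-5)*(-46) = 525*(-46) = -24150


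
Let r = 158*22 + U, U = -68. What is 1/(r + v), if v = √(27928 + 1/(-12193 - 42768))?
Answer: 62435696/212269201699 - √84362431303527/636807605097 ≈ 0.00027971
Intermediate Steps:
r = 3408 (r = 158*22 - 68 = 3476 - 68 = 3408)
v = √84362431303527/54961 (v = √(27928 + 1/(-54961)) = √(27928 - 1/54961) = √(1534950807/54961) = √84362431303527/54961 ≈ 167.12)
1/(r + v) = 1/(3408 + √84362431303527/54961)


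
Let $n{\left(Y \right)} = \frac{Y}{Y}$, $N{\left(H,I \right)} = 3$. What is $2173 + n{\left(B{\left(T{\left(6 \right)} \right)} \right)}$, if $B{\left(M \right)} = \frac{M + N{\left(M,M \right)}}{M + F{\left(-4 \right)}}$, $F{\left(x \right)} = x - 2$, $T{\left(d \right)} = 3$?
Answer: $2174$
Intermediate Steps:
$F{\left(x \right)} = -2 + x$
$B{\left(M \right)} = \frac{3 + M}{-6 + M}$ ($B{\left(M \right)} = \frac{M + 3}{M - 6} = \frac{3 + M}{M - 6} = \frac{3 + M}{-6 + M}$)
$n{\left(Y \right)} = 1$
$2173 + n{\left(B{\left(T{\left(6 \right)} \right)} \right)} = 2173 + 1 = 2174$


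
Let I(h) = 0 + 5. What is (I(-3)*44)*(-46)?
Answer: -10120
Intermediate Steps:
I(h) = 5
(I(-3)*44)*(-46) = (5*44)*(-46) = 220*(-46) = -10120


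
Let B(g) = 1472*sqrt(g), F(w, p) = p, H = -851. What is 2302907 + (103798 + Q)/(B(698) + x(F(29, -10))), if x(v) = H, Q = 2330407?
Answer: 6580880772468/2857639 + 6773440*sqrt(698)/2857639 ≈ 2.3030e+6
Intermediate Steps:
x(v) = -851
2302907 + (103798 + Q)/(B(698) + x(F(29, -10))) = 2302907 + (103798 + 2330407)/(1472*sqrt(698) - 851) = 2302907 + 2434205/(-851 + 1472*sqrt(698))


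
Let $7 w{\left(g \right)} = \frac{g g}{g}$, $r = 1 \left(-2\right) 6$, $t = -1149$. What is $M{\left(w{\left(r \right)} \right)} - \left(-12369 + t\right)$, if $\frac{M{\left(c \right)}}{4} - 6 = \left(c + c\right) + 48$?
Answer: $\frac{96042}{7} \approx 13720.0$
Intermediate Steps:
$r = -12$ ($r = \left(-2\right) 6 = -12$)
$w{\left(g \right)} = \frac{g}{7}$ ($w{\left(g \right)} = \frac{g g \frac{1}{g}}{7} = \frac{g^{2} \frac{1}{g}}{7} = \frac{g}{7}$)
$M{\left(c \right)} = 216 + 8 c$ ($M{\left(c \right)} = 24 + 4 \left(\left(c + c\right) + 48\right) = 24 + 4 \left(2 c + 48\right) = 24 + 4 \left(48 + 2 c\right) = 24 + \left(192 + 8 c\right) = 216 + 8 c$)
$M{\left(w{\left(r \right)} \right)} - \left(-12369 + t\right) = \left(216 + 8 \cdot \frac{1}{7} \left(-12\right)\right) - \left(-12369 - 1149\right) = \left(216 + 8 \left(- \frac{12}{7}\right)\right) - -13518 = \left(216 - \frac{96}{7}\right) + 13518 = \frac{1416}{7} + 13518 = \frac{96042}{7}$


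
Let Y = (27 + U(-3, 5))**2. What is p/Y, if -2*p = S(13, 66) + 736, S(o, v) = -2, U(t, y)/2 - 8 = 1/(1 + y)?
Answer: -3303/16900 ≈ -0.19544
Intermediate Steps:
U(t, y) = 16 + 2/(1 + y)
p = -367 (p = -(-2 + 736)/2 = -1/2*734 = -367)
Y = 16900/9 (Y = (27 + 2*(9 + 8*5)/(1 + 5))**2 = (27 + 2*(9 + 40)/6)**2 = (27 + 2*(1/6)*49)**2 = (27 + 49/3)**2 = (130/3)**2 = 16900/9 ≈ 1877.8)
p/Y = -367/16900/9 = -367*9/16900 = -3303/16900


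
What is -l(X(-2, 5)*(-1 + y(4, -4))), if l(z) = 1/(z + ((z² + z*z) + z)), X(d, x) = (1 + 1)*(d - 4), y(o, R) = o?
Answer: -1/2520 ≈ -0.00039683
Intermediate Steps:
X(d, x) = -8 + 2*d (X(d, x) = 2*(-4 + d) = -8 + 2*d)
l(z) = 1/(2*z + 2*z²) (l(z) = 1/(z + ((z² + z²) + z)) = 1/(z + (2*z² + z)) = 1/(z + (z + 2*z²)) = 1/(2*z + 2*z²))
-l(X(-2, 5)*(-1 + y(4, -4))) = -1/(2*((-8 + 2*(-2))*(-1 + 4))*(1 + (-8 + 2*(-2))*(-1 + 4))) = -1/(2*((-8 - 4)*3)*(1 + (-8 - 4)*3)) = -1/(2*((-12*3))*(1 - 12*3)) = -1/(2*(-36)*(1 - 36)) = -(-1)/(2*36*(-35)) = -(-1)*(-1)/(2*36*35) = -1*1/2520 = -1/2520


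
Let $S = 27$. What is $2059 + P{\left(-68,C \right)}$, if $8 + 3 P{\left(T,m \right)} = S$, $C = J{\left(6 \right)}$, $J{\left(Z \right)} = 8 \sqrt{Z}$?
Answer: $\frac{6196}{3} \approx 2065.3$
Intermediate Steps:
$C = 8 \sqrt{6} \approx 19.596$
$P{\left(T,m \right)} = \frac{19}{3}$ ($P{\left(T,m \right)} = - \frac{8}{3} + \frac{1}{3} \cdot 27 = - \frac{8}{3} + 9 = \frac{19}{3}$)
$2059 + P{\left(-68,C \right)} = 2059 + \frac{19}{3} = \frac{6196}{3}$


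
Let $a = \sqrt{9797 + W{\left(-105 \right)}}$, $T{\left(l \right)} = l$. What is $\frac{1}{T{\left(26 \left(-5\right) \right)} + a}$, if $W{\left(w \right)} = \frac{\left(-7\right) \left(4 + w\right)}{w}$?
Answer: $- \frac{975}{53323} - \frac{\sqrt{2202810}}{106646} \approx -0.032202$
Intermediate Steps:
$W{\left(w \right)} = \frac{-28 - 7 w}{w}$
$a = \frac{\sqrt{2202810}}{15}$ ($a = \sqrt{9797 - \left(7 + \frac{28}{-105}\right)} = \sqrt{9797 - \frac{101}{15}} = \sqrt{\frac{146854}{15}} = \frac{\sqrt{2202810}}{15} \approx 98.946$)
$\frac{1}{T{\left(26 \left(-5\right) \right)} + a} = \frac{1}{26 \left(-5\right) + \frac{\sqrt{2202810}}{15}} = \frac{1}{-130 + \frac{\sqrt{2202810}}{15}}$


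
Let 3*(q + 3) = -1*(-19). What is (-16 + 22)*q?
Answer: 20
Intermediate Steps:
q = 10/3 (q = -3 + (-1*(-19))/3 = -3 + (1/3)*19 = -3 + 19/3 = 10/3 ≈ 3.3333)
(-16 + 22)*q = (-16 + 22)*(10/3) = 6*(10/3) = 20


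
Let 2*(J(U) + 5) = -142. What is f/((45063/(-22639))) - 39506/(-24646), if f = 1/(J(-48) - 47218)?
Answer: 42098060668463/26262894939606 ≈ 1.6029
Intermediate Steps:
J(U) = -76 (J(U) = -5 + (½)*(-142) = -5 - 71 = -76)
f = -1/47294 (f = 1/(-76 - 47218) = 1/(-47294) = -1/47294 ≈ -2.1144e-5)
f/((45063/(-22639))) - 39506/(-24646) = -1/(47294*(45063/(-22639))) - 39506/(-24646) = -1/(47294*(45063*(-1/22639))) - 39506*(-1/24646) = -1/(47294*(-45063/22639)) + 19753/12323 = -1/47294*(-22639/45063) + 19753/12323 = 22639/2131209522 + 19753/12323 = 42098060668463/26262894939606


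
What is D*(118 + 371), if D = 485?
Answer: 237165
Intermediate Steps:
D*(118 + 371) = 485*(118 + 371) = 485*489 = 237165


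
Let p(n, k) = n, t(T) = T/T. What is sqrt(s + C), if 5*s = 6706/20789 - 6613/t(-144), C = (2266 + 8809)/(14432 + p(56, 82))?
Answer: 13*I*sqrt(4434387327262758830)/752977580 ≈ 36.356*I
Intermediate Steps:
t(T) = 1
C = 11075/14488 (C = (2266 + 8809)/(14432 + 56) = 11075/14488 ≈ 0.76443)
s = -137470951/103945 (s = (6706/20789 - 6613/1)/5 = (6706*(1/20789) - 6613*1)/5 = (6706/20789 - 6613)/5 = (1/5)*(-137470951/20789) = -137470951/103945 ≈ -1322.5)
sqrt(s + C) = sqrt(-137470951/103945 + 11075/14488) = sqrt(-1990527947213/1505955160) = 13*I*sqrt(4434387327262758830)/752977580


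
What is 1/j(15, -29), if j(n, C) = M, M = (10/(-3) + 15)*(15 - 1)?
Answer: 3/490 ≈ 0.0061224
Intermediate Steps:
M = 490/3 (M = (10*(-⅓) + 15)*14 = (-10/3 + 15)*14 = (35/3)*14 = 490/3 ≈ 163.33)
j(n, C) = 490/3
1/j(15, -29) = 1/(490/3) = 3/490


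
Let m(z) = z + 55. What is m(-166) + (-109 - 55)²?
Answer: 26785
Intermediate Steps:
m(z) = 55 + z
m(-166) + (-109 - 55)² = (55 - 166) + (-109 - 55)² = -111 + (-164)² = -111 + 26896 = 26785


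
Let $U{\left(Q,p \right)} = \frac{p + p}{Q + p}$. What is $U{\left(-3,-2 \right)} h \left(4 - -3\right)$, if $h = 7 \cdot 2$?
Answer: $\frac{392}{5} \approx 78.4$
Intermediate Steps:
$U{\left(Q,p \right)} = \frac{2 p}{Q + p}$
$h = 14$
$U{\left(-3,-2 \right)} h \left(4 - -3\right) = 2 \left(-2\right) \frac{1}{-3 - 2} \cdot 14 \left(4 - -3\right) = 2 \left(-2\right) \frac{1}{-5} \cdot 14 \left(4 + 3\right) = 2 \left(-2\right) \left(- \frac{1}{5}\right) 14 \cdot 7 = \frac{4}{5} \cdot 14 \cdot 7 = \frac{56}{5} \cdot 7 = \frac{392}{5}$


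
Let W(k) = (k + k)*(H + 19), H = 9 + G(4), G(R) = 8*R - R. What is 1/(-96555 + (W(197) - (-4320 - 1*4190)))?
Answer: -1/65981 ≈ -1.5156e-5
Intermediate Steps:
G(R) = 7*R
H = 37 (H = 9 + 7*4 = 9 + 28 = 37)
W(k) = 112*k (W(k) = (k + k)*(37 + 19) = (2*k)*56 = 112*k)
1/(-96555 + (W(197) - (-4320 - 1*4190))) = 1/(-96555 + (112*197 - (-4320 - 1*4190))) = 1/(-96555 + (22064 - (-4320 - 4190))) = 1/(-96555 + (22064 - 1*(-8510))) = 1/(-96555 + (22064 + 8510)) = 1/(-96555 + 30574) = 1/(-65981) = -1/65981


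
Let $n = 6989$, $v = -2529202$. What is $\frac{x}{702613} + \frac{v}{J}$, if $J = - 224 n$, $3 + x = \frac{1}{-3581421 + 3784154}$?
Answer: $\frac{180132883509562665}{111499698021418672} \approx 1.6155$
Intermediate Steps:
$x = - \frac{608198}{202733}$ ($x = -3 + \frac{1}{-3581421 + 3784154} = -3 + \frac{1}{202733} = - \frac{608198}{202733} \approx -3.0$)
$J = -1565536$ ($J = \left(-224\right) 6989 = -1565536$)
$\frac{x}{702613} + \frac{v}{J} = - \frac{608198}{202733 \cdot 702613} - \frac{2529202}{-1565536} = \left(- \frac{608198}{202733}\right) \frac{1}{702613} - - \frac{1264601}{782768} = - \frac{608198}{142442841329} + \frac{1264601}{782768} = \frac{180132883509562665}{111499698021418672}$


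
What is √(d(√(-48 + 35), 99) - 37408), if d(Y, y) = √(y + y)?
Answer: √(-37408 + 3*√22) ≈ 193.38*I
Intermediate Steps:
d(Y, y) = √2*√y (d(Y, y) = √(2*y) = √2*√y)
√(d(√(-48 + 35), 99) - 37408) = √(√2*√99 - 37408) = √(√2*(3*√11) - 37408) = √(3*√22 - 37408) = √(-37408 + 3*√22)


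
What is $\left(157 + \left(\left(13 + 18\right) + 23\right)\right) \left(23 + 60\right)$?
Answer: $17513$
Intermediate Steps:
$\left(157 + \left(\left(13 + 18\right) + 23\right)\right) \left(23 + 60\right) = \left(157 + \left(31 + 23\right)\right) 83 = \left(157 + 54\right) 83 = 211 \cdot 83 = 17513$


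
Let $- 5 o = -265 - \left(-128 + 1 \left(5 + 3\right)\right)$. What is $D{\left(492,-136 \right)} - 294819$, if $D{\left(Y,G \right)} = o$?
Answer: $-294790$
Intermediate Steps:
$o = 29$ ($o = - \frac{-265 - \left(-128 + 1 \left(5 + 3\right)\right)}{5} = - \frac{-265 - \left(-128 + 1 \cdot 8\right)}{5} = - \frac{-265 - \left(-128 + 8\right)}{5} = - \frac{-265 - -120}{5} = - \frac{-265 + 120}{5} = \left(- \frac{1}{5}\right) \left(-145\right) = 29$)
$D{\left(Y,G \right)} = 29$
$D{\left(492,-136 \right)} - 294819 = 29 - 294819 = -294790$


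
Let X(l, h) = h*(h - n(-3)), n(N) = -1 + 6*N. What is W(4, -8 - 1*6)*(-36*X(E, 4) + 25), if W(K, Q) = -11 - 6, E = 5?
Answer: 55879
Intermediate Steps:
W(K, Q) = -17
X(l, h) = h*(19 + h) (X(l, h) = h*(h - (-1 + 6*(-3))) = h*(h - (-1 - 18)) = h*(h - 1*(-19)) = h*(h + 19) = h*(19 + h))
W(4, -8 - 1*6)*(-36*X(E, 4) + 25) = -17*(-144*(19 + 4) + 25) = -17*(-144*23 + 25) = -17*(-36*92 + 25) = -17*(-3312 + 25) = -17*(-3287) = 55879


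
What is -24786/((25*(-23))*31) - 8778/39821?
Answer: 830535456/709809325 ≈ 1.1701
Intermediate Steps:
-24786/((25*(-23))*31) - 8778/39821 = -24786/((-575*31)) - 8778*1/39821 = -24786/(-17825) - 8778/39821 = -24786*(-1/17825) - 8778/39821 = 24786/17825 - 8778/39821 = 830535456/709809325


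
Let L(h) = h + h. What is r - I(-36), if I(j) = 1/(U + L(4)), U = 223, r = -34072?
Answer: -7870633/231 ≈ -34072.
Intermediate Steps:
L(h) = 2*h
I(j) = 1/231 (I(j) = 1/(223 + 2*4) = 1/(223 + 8) = 1/231)
r - I(-36) = -34072 - 1*1/231 = -34072 - 1/231 = -7870633/231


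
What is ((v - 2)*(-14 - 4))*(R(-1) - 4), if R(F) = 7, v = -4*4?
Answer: 972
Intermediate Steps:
v = -16
((v - 2)*(-14 - 4))*(R(-1) - 4) = ((-16 - 2)*(-14 - 4))*(7 - 4) = -18*(-18)*3 = 324*3 = 972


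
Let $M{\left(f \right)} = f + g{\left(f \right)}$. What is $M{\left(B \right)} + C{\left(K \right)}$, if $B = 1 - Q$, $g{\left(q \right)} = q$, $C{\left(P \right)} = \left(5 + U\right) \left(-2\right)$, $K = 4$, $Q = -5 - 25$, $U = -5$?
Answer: $62$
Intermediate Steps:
$Q = -30$ ($Q = -5 - 25 = -30$)
$C{\left(P \right)} = 0$ ($C{\left(P \right)} = \left(5 - 5\right) \left(-2\right) = 0 \left(-2\right) = 0$)
$B = 31$ ($B = 1 - -30 = 1 + 30 = 31$)
$M{\left(f \right)} = 2 f$ ($M{\left(f \right)} = f + f = 2 f$)
$M{\left(B \right)} + C{\left(K \right)} = 2 \cdot 31 + 0 = 62 + 0 = 62$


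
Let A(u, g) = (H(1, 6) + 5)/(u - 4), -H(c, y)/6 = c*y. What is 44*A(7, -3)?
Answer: -1364/3 ≈ -454.67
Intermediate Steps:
H(c, y) = -6*c*y
A(u, g) = -31/(-4 + u) (A(u, g) = (-6*1*6 + 5)/(u - 4) = (-36 + 5)/(-4 + u) = -31/(-4 + u))
44*A(7, -3) = 44*(-31/(-4 + 7)) = 44*(-31/3) = -1364/3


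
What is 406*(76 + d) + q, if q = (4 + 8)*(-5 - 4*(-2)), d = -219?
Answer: -58022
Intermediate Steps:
q = 36 (q = 12*(-5 + 8) = 12*3 = 36)
406*(76 + d) + q = 406*(76 - 219) + 36 = 406*(-143) + 36 = -58058 + 36 = -58022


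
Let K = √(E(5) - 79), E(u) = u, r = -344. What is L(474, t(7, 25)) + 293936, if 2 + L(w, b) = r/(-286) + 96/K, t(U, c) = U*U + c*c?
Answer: 42032734/143 - 48*I*√74/37 ≈ 2.9394e+5 - 11.16*I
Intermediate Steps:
t(U, c) = U² + c²
K = I*√74 (K = √(5 - 79) = √(-74) = I*√74 ≈ 8.6023*I)
L(w, b) = -114/143 - 48*I*√74/37 (L(w, b) = -2 + (-344/(-286) + 96/((I*√74))) = -2 + (-344*(-1/286) + 96*(-I*√74/74)) = -2 + (172/143 - 48*I*√74/37) = -114/143 - 48*I*√74/37)
L(474, t(7, 25)) + 293936 = (-114/143 - 48*I*√74/37) + 293936 = 42032734/143 - 48*I*√74/37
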